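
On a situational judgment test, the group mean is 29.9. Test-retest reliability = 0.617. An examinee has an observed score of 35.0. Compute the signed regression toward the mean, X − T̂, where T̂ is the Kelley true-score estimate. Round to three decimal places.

Regress the observed score toward the mean by the unreliability: T̂ = 0.617·35.0 + 0.383·29.9 = 21.5950 + 11.4517 = 33.04670.
X − T̂ = 35.0 − 33.0467 = 1.9533 → 1.953

1.953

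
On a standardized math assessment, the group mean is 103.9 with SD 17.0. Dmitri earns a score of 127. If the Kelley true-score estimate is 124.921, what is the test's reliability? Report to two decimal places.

T̂ = ρX + (1 − ρ)μ  ⇒  T̂ − μ = ρ(X − μ)
ρ = (T̂ − μ)/(X − μ) = (124.921 − 103.9) / (127 − 103.9) = 21.021 / 23.1 = 0.9100

0.91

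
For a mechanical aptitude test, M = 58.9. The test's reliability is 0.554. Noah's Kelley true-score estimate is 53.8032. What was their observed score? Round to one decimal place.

49.7

T̂ = ρX + (1 − ρ)μ  ⇒  X = (T̂ − (1 − ρ)μ) / ρ
X = (53.8032 − 0.446 × 58.9) / 0.554 = (53.8032 − 26.2694) / 0.554 = 27.5338 / 0.554 = 49.700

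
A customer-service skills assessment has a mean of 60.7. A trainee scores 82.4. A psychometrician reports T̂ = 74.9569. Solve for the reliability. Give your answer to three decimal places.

T̂ = ρX + (1 − ρ)μ  ⇒  T̂ − μ = ρ(X − μ)
ρ = (T̂ − μ)/(X − μ) = (74.9569 − 60.7) / (82.4 − 60.7) = 14.2569 / 21.7 = 0.65700

0.657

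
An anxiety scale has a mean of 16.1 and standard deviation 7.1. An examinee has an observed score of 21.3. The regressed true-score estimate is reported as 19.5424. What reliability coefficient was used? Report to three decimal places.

0.662

T̂ = ρX + (1 − ρ)μ  ⇒  T̂ − μ = ρ(X − μ)
ρ = (T̂ − μ)/(X − μ) = (19.5424 − 16.1) / (21.3 − 16.1) = 3.4424 / 5.2 = 0.66200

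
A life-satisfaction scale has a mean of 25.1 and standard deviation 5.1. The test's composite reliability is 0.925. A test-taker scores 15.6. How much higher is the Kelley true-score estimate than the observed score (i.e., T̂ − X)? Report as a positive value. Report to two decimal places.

0.71

Regress the observed score toward the mean by the unreliability: T̂ = 0.925·15.6 + 0.075·25.1 = 14.4300 + 1.8825 = 16.3125.
T̂ − X = 16.312 − 15.6 = 0.713 → 0.71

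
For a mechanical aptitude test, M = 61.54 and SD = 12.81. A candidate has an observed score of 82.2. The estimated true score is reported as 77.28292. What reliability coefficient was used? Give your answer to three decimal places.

0.762

T̂ = ρX + (1 − ρ)μ  ⇒  T̂ − μ = ρ(X − μ)
ρ = (T̂ − μ)/(X − μ) = (77.28292 − 61.54) / (82.2 − 61.54) = 15.74292 / 20.66 = 0.76200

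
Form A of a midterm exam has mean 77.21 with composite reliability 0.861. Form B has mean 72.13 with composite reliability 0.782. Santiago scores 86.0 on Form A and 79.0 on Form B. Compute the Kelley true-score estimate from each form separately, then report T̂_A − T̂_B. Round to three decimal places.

7.276

T̂_A = 0.861(86.0) + 0.139(77.21) = 84.77819
T̂_B = 0.782(79.0) + 0.218(72.13) = 77.50234
T̂_A − T̂_B = 7.27585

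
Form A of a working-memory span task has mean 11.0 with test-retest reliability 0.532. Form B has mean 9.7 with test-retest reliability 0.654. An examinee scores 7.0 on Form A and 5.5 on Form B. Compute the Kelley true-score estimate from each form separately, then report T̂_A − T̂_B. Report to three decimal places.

1.919

T̂_A = 0.532(7.0) + 0.468(11.0) = 8.87200
T̂_B = 0.654(5.5) + 0.346(9.7) = 6.95320
T̂_A − T̂_B = 1.91880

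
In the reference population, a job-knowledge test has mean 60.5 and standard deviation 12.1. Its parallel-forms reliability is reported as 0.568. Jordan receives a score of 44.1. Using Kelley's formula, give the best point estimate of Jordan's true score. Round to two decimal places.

Kelley's formula gives T̂ = 0.568·44.1 + 0.432·60.5 = 25.0488 + 26.1360 = 51.185.

51.18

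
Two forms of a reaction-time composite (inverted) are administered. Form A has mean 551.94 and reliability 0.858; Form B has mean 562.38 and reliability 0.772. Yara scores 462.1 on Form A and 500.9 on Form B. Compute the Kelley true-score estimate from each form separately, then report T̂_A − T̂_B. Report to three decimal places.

-40.060

T̂_A = 0.858(462.1) + 0.142(551.94) = 474.85728
T̂_B = 0.772(500.9) + 0.228(562.38) = 514.91744
T̂_A − T̂_B = -40.06016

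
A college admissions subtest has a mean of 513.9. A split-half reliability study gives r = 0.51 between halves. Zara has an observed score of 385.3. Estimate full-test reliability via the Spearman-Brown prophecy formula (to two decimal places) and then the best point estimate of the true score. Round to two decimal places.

426.45

Spearman-Brown: ρ = 2r/(1 + r) = 2(0.51)/(1 + 0.51) = 1.020/1.51 = 0.6755 → 0.68
T̂ = 0.68(385.3) + 0.32(513.9) = 262.004 + 164.448 = 426.452 → 426.45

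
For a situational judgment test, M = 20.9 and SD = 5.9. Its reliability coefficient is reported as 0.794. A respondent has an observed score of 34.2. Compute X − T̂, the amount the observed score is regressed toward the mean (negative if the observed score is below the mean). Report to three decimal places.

Weight the observed score by reliability and the mean by (1 − reliability): T̂ = 0.794·34.2 + 0.206·20.9 = 27.1548 + 4.3054 = 31.46020.
X − T̂ = 34.2 − 31.4602 = 2.7398 → 2.740

2.740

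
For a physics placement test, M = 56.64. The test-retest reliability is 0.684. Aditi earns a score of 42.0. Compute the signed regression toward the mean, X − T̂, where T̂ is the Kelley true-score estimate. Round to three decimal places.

T̂ = ρX + (1 − ρ)μ
  = 0.684 × 42.0 + 0.316 × 56.64
  = 28.7280 + 17.89824
  = 46.62624
  ≈ 46.6262
X − T̂ = 42.0 − 46.6262 = -4.6262 → -4.626

-4.626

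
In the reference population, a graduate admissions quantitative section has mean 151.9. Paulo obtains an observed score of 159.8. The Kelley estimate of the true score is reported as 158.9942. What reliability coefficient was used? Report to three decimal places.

T̂ = ρX + (1 − ρ)μ  ⇒  T̂ − μ = ρ(X − μ)
ρ = (T̂ − μ)/(X − μ) = (158.9942 − 151.9) / (159.8 − 151.9) = 7.0942 / 7.9 = 0.89800

0.898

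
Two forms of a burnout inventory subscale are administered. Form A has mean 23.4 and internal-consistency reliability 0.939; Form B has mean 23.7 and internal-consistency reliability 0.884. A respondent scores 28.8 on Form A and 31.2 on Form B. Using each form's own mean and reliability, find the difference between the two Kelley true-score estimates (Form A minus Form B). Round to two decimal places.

-1.86

T̂_A = 0.939(28.8) + 0.061(23.4) = 28.4706
T̂_B = 0.884(31.2) + 0.116(23.7) = 30.3300
T̂_A − T̂_B = -1.8594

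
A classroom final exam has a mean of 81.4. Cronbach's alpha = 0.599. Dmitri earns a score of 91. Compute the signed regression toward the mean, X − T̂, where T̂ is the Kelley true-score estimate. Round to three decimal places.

3.850

Weight the observed score by reliability and the mean by (1 − reliability): T̂ = 0.599·91 + 0.401·81.4 = 54.509 + 32.6414 = 87.15040.
X − T̂ = 91 − 87.1504 = 3.8496 → 3.850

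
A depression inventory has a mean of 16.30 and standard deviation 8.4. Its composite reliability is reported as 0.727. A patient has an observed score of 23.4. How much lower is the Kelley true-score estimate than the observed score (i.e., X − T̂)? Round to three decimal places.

1.938

T̂ = ρX + (1 − ρ)μ
  = 0.727 × 23.4 + 0.273 × 16.30
  = 17.0118 + 4.44990
  = 21.46170
  ≈ 21.4617
X − T̂ = 23.4 − 21.4617 = 1.9383 → 1.938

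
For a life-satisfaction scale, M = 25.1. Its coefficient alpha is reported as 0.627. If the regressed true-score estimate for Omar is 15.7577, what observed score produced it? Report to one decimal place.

T̂ = ρX + (1 − ρ)μ  ⇒  X = (T̂ − (1 − ρ)μ) / ρ
X = (15.7577 − 0.373 × 25.1) / 0.627 = (15.7577 − 9.3623) / 0.627 = 6.3954 / 0.627 = 10.200

10.2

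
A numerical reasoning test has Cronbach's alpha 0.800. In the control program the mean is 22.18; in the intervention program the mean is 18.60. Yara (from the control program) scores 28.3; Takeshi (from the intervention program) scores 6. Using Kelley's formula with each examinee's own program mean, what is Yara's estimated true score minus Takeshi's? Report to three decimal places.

18.556

T̂_Yara = 0.800(28.3) + 0.200(22.18) = 27.07600
T̂_Takeshi = 0.800(6) + 0.200(18.60) = 8.52000
Difference = 27.07600 − 8.52000 = 18.55600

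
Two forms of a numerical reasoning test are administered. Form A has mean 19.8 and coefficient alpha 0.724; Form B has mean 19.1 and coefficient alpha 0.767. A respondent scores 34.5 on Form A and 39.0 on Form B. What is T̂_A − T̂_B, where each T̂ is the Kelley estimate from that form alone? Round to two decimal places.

T̂_A = 0.724(34.5) + 0.276(19.8) = 30.4428
T̂_B = 0.767(39.0) + 0.233(19.1) = 34.3633
T̂_A − T̂_B = -3.9205

-3.92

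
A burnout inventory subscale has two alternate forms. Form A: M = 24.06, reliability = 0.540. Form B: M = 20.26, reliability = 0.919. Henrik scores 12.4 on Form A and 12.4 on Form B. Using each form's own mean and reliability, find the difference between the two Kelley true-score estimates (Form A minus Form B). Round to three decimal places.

T̂_A = 0.540(12.4) + 0.460(24.06) = 17.76360
T̂_B = 0.919(12.4) + 0.081(20.26) = 13.03666
T̂_A − T̂_B = 4.72694

4.727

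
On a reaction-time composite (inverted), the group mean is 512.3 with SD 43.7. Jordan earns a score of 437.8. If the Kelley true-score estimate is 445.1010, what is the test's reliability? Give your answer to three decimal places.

T̂ = ρX + (1 − ρ)μ  ⇒  T̂ − μ = ρ(X − μ)
ρ = (T̂ − μ)/(X − μ) = (445.1010 − 512.3) / (437.8 − 512.3) = -67.1990 / -74.5 = 0.90200

0.902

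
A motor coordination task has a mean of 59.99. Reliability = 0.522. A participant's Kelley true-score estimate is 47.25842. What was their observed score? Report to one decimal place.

35.6

T̂ = ρX + (1 − ρ)μ  ⇒  X = (T̂ − (1 − ρ)μ) / ρ
X = (47.25842 − 0.478 × 59.99) / 0.522 = (47.25842 − 28.67522) / 0.522 = 18.58320 / 0.522 = 35.600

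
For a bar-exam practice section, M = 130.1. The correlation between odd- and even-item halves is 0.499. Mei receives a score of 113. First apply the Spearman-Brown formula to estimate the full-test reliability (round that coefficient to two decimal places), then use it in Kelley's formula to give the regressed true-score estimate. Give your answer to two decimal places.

118.64

Spearman-Brown: ρ = 2r/(1 + r) = 2(0.499)/(1 + 0.499) = 0.9980/1.499 = 0.6658 → 0.67
Regress the observed score toward the mean by the unreliability: T̂ = 0.67·113 + 0.33·130.1 = 75.71 + 42.933 = 118.643.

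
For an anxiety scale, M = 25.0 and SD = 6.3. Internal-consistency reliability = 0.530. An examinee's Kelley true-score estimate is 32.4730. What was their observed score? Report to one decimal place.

T̂ = ρX + (1 − ρ)μ  ⇒  X = (T̂ − (1 − ρ)μ) / ρ
X = (32.4730 − 0.470 × 25.0) / 0.530 = (32.4730 − 11.7500) / 0.530 = 20.7230 / 0.530 = 39.100

39.1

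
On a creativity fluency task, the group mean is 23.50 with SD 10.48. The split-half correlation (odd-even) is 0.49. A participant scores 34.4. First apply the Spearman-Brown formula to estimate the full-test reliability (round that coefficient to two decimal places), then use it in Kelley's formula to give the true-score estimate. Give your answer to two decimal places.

Spearman-Brown: ρ = 2r/(1 + r) = 2(0.49)/(1 + 0.49) = 0.980/1.49 = 0.6577 → 0.66
Regress the observed score toward the mean by the unreliability: T̂ = 0.66·34.4 + 0.34·23.50 = 22.704 + 7.9900 = 30.694.

30.69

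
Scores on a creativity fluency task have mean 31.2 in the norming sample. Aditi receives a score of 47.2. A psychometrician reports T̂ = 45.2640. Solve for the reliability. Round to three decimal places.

0.879

T̂ = ρX + (1 − ρ)μ  ⇒  T̂ − μ = ρ(X − μ)
ρ = (T̂ − μ)/(X − μ) = (45.2640 − 31.2) / (47.2 − 31.2) = 14.0640 / 16.0 = 0.87900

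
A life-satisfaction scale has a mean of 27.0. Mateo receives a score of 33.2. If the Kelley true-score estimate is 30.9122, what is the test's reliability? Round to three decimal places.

T̂ = ρX + (1 − ρ)μ  ⇒  T̂ − μ = ρ(X − μ)
ρ = (T̂ − μ)/(X − μ) = (30.9122 − 27.0) / (33.2 − 27.0) = 3.9122 / 6.2 = 0.63100

0.631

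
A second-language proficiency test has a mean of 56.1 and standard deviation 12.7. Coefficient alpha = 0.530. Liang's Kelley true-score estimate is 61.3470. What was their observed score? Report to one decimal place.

T̂ = ρX + (1 − ρ)μ  ⇒  X = (T̂ − (1 − ρ)μ) / ρ
X = (61.3470 − 0.470 × 56.1) / 0.530 = (61.3470 − 26.3670) / 0.530 = 34.9800 / 0.530 = 66.000

66.0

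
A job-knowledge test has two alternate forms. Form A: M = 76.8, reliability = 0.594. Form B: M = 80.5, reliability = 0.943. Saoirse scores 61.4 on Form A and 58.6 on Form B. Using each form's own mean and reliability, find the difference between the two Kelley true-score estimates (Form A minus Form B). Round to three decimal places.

7.804

T̂_A = 0.594(61.4) + 0.406(76.8) = 67.65240
T̂_B = 0.943(58.6) + 0.057(80.5) = 59.84830
T̂_A − T̂_B = 7.80410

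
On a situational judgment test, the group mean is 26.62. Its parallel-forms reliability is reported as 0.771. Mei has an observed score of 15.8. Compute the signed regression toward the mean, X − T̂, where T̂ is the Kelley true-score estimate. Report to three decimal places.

T̂ = ρX + (1 − ρ)μ
  = 0.771 × 15.8 + 0.229 × 26.62
  = 12.1818 + 6.09598
  = 18.27778
  ≈ 18.2778
X − T̂ = 15.8 − 18.2778 = -2.4778 → -2.478

-2.478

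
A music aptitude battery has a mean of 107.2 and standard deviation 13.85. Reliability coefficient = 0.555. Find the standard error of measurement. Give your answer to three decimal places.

9.239

SEM = SD · √(1 − ρ) = 13.85 × √0.445 = 13.85 × 0.6671 = 9.2391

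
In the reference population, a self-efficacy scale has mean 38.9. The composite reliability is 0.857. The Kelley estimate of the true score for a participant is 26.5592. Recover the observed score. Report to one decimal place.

24.5

T̂ = ρX + (1 − ρ)μ  ⇒  X = (T̂ − (1 − ρ)μ) / ρ
X = (26.5592 − 0.143 × 38.9) / 0.857 = (26.5592 − 5.5627) / 0.857 = 20.9965 / 0.857 = 24.500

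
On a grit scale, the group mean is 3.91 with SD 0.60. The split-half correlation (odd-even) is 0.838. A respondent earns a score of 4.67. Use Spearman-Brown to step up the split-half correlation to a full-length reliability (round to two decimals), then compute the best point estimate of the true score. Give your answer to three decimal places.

Spearman-Brown: ρ = 2r/(1 + r) = 2(0.838)/(1 + 0.838) = 1.6760/1.838 = 0.9119 → 0.91
T̂ = 0.91(4.67) + 0.09(3.91) = 4.2497 + 0.3519 = 4.6016 → 4.602

4.602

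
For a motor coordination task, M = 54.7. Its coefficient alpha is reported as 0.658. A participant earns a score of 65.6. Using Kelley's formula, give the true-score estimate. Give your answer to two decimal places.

61.87

Regress the observed score toward the mean by the unreliability: T̂ = 0.658·65.6 + 0.342·54.7 = 43.1648 + 18.7074 = 61.872.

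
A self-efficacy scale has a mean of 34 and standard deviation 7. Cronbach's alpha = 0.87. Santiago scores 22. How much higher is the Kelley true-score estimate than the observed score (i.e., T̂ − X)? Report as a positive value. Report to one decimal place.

T̂ = ρX + (1 − ρ)μ
  = 0.87 × 22 + 0.13 × 34
  = 19.14 + 4.42
  = 23.560
  ≈ 23.56
T̂ − X = 23.56 − 22 = 1.56 → 1.6

1.6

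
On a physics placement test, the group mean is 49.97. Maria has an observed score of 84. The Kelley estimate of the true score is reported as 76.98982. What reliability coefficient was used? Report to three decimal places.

0.794

T̂ = ρX + (1 − ρ)μ  ⇒  T̂ − μ = ρ(X − μ)
ρ = (T̂ − μ)/(X − μ) = (76.98982 − 49.97) / (84 − 49.97) = 27.01982 / 34.03 = 0.79400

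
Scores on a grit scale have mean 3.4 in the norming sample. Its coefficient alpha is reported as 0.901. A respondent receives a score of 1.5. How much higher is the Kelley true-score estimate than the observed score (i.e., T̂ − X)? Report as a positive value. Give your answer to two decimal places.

0.19

T̂ = ρX + (1 − ρ)μ
  = 0.901 × 1.5 + 0.099 × 3.4
  = 1.3515 + 0.3366
  = 1.6881
  ≈ 1.688
T̂ − X = 1.688 − 1.5 = 0.188 → 0.19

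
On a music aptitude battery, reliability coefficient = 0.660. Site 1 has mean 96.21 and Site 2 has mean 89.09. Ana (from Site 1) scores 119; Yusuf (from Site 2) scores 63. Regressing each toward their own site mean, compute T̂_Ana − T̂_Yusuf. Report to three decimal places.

T̂_Ana = 0.660(119) + 0.340(96.21) = 111.25140
T̂_Yusuf = 0.660(63) + 0.340(89.09) = 71.87060
Difference = 111.25140 − 71.87060 = 39.38080

39.381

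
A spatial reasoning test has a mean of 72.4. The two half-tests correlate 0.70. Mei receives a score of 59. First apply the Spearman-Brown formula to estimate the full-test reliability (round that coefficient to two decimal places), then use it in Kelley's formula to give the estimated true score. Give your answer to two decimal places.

61.41

Spearman-Brown: ρ = 2r/(1 + r) = 2(0.70)/(1 + 0.70) = 1.400/1.70 = 0.8235 → 0.82
Weight the observed score by reliability and the mean by (1 − reliability): T̂ = 0.82·59 + 0.18·72.4 = 48.38 + 13.032 = 61.412.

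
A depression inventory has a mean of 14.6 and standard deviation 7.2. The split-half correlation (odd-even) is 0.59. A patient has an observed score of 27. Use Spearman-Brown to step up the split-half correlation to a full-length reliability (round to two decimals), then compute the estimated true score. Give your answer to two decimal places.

Spearman-Brown: ρ = 2r/(1 + r) = 2(0.59)/(1 + 0.59) = 1.180/1.59 = 0.7421 → 0.74
T̂ = 0.74(27) + 0.26(14.6) = 19.98 + 3.796 = 23.776 → 23.78

23.78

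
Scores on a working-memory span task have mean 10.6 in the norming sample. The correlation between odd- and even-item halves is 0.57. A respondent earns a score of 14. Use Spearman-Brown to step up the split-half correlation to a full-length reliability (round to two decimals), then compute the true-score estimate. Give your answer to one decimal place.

13.1

Spearman-Brown: ρ = 2r/(1 + r) = 2(0.57)/(1 + 0.57) = 1.140/1.57 = 0.7261 → 0.73
T̂ = ρX + (1 − ρ)μ
  = 0.73 × 14 + 0.27 × 10.6
  = 10.22 + 2.862
  = 13.08
  ≈ 13.1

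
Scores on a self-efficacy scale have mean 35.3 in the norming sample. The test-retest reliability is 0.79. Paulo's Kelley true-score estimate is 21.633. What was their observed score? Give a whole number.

T̂ = ρX + (1 − ρ)μ  ⇒  X = (T̂ − (1 − ρ)μ) / ρ
X = (21.633 − 0.21 × 35.3) / 0.79 = (21.633 − 7.413) / 0.79 = 14.220 / 0.79 = 18.00

18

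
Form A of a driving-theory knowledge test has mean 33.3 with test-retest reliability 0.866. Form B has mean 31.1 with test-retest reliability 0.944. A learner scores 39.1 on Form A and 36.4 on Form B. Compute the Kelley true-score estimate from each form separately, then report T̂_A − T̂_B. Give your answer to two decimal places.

T̂_A = 0.866(39.1) + 0.134(33.3) = 38.3228
T̂_B = 0.944(36.4) + 0.056(31.1) = 36.1032
T̂_A − T̂_B = 2.2196

2.22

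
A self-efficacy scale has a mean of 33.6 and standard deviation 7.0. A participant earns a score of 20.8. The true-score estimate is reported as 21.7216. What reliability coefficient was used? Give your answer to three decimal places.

T̂ = ρX + (1 − ρ)μ  ⇒  T̂ − μ = ρ(X − μ)
ρ = (T̂ − μ)/(X − μ) = (21.7216 − 33.6) / (20.8 − 33.6) = -11.8784 / -12.8 = 0.92800

0.928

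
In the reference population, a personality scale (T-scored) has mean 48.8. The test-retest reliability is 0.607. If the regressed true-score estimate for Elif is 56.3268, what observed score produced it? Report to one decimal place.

61.2

T̂ = ρX + (1 − ρ)μ  ⇒  X = (T̂ − (1 − ρ)μ) / ρ
X = (56.3268 − 0.393 × 48.8) / 0.607 = (56.3268 − 19.1784) / 0.607 = 37.1484 / 0.607 = 61.200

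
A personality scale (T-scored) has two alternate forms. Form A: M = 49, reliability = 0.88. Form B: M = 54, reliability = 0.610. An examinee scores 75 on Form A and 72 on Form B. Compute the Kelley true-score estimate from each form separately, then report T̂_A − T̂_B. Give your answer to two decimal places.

6.90

T̂_A = 0.88(75) + 0.12(49) = 71.8800
T̂_B = 0.610(72) + 0.390(54) = 64.9800
T̂_A − T̂_B = 6.9000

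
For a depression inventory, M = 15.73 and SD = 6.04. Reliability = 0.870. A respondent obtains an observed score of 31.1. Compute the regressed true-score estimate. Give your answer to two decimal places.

29.10

T̂ = ρX + (1 − ρ)μ
  = 0.870 × 31.1 + 0.130 × 15.73
  = 27.0570 + 2.04490
  = 29.102
  ≈ 29.10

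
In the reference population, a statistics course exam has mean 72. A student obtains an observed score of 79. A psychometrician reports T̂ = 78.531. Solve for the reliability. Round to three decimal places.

T̂ = ρX + (1 − ρ)μ  ⇒  T̂ − μ = ρ(X − μ)
ρ = (T̂ − μ)/(X − μ) = (78.531 − 72) / (79 − 72) = 6.531 / 7.0 = 0.93300

0.933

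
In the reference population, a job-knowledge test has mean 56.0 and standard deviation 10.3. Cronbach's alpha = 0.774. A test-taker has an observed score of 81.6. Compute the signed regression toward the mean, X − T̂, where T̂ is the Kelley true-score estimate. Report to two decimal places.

5.79

T̂ = ρX + (1 − ρ)μ
  = 0.774 × 81.6 + 0.226 × 56.0
  = 63.1584 + 12.6560
  = 75.8144
  ≈ 75.814
X − T̂ = 81.6 − 75.814 = 5.786 → 5.79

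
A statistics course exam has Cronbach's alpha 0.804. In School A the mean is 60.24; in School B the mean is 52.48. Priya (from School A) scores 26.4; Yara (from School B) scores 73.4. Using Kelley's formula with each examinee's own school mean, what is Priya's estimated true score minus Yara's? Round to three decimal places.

T̂_Priya = 0.804(26.4) + 0.196(60.24) = 33.03264
T̂_Yara = 0.804(73.4) + 0.196(52.48) = 69.29968
Difference = 33.03264 − 69.29968 = -36.26704

-36.267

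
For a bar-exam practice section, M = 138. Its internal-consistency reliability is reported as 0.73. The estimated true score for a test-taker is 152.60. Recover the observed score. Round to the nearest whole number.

158

T̂ = ρX + (1 − ρ)μ  ⇒  X = (T̂ − (1 − ρ)μ) / ρ
X = (152.60 − 0.27 × 138) / 0.73 = (152.60 − 37.26) / 0.73 = 115.34 / 0.73 = 158.00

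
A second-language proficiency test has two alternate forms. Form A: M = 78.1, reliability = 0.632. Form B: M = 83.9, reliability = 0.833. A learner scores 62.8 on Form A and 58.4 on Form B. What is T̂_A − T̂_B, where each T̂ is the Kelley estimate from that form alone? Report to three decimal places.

T̂_A = 0.632(62.8) + 0.368(78.1) = 68.43040
T̂_B = 0.833(58.4) + 0.167(83.9) = 62.65850
T̂_A − T̂_B = 5.77190

5.772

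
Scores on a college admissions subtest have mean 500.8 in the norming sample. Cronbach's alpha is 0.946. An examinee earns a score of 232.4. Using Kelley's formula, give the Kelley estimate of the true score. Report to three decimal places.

246.894

T̂ = 0.946(232.4) + 0.054(500.8) = 219.8504 + 27.0432 = 246.8936 → 246.894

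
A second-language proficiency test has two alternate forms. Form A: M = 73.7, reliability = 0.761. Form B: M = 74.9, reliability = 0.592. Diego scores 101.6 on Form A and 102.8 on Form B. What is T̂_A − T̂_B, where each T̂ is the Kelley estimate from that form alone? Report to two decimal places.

3.52

T̂_A = 0.761(101.6) + 0.239(73.7) = 94.9319
T̂_B = 0.592(102.8) + 0.408(74.9) = 91.4168
T̂_A − T̂_B = 3.5151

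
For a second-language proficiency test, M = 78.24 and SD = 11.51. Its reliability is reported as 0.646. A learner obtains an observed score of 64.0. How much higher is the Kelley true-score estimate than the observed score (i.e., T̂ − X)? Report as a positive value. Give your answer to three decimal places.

5.041

Regress the observed score toward the mean by the unreliability: T̂ = 0.646·64.0 + 0.354·78.24 = 41.3440 + 27.69696 = 69.04096.
T̂ − X = 69.0410 − 64.0 = 5.0410 → 5.041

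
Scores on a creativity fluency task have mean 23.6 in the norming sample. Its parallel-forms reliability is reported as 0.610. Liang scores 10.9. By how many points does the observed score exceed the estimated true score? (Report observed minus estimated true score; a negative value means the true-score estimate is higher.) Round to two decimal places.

T̂ = ρX + (1 − ρ)μ
  = 0.610 × 10.9 + 0.390 × 23.6
  = 6.6490 + 9.2040
  = 15.8530
  ≈ 15.853
X − T̂ = 10.9 − 15.853 = -4.953 → -4.95

-4.95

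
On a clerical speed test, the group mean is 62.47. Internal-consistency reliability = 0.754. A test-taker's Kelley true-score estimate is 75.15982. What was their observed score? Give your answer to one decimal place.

79.3

T̂ = ρX + (1 − ρ)μ  ⇒  X = (T̂ − (1 − ρ)μ) / ρ
X = (75.15982 − 0.246 × 62.47) / 0.754 = (75.15982 − 15.36762) / 0.754 = 59.79220 / 0.754 = 79.300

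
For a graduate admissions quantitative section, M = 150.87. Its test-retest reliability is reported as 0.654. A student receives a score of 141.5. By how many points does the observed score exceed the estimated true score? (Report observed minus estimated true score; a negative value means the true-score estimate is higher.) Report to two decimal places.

-3.24

T̂ = ρX + (1 − ρ)μ
  = 0.654 × 141.5 + 0.346 × 150.87
  = 92.5410 + 52.20102
  = 144.7420
  ≈ 144.742
X − T̂ = 141.5 − 144.742 = -3.242 → -3.24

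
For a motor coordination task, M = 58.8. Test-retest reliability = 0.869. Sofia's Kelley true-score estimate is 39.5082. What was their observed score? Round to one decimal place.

T̂ = ρX + (1 − ρ)μ  ⇒  X = (T̂ − (1 − ρ)μ) / ρ
X = (39.5082 − 0.131 × 58.8) / 0.869 = (39.5082 − 7.7028) / 0.869 = 31.8054 / 0.869 = 36.600

36.6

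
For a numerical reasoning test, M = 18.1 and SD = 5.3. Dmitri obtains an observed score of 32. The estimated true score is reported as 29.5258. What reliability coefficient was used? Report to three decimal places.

T̂ = ρX + (1 − ρ)μ  ⇒  T̂ − μ = ρ(X − μ)
ρ = (T̂ − μ)/(X − μ) = (29.5258 − 18.1) / (32 − 18.1) = 11.4258 / 13.9 = 0.82200

0.822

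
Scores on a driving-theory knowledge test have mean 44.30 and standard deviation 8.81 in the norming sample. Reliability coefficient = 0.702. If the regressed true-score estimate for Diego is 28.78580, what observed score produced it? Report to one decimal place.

T̂ = ρX + (1 − ρ)μ  ⇒  X = (T̂ − (1 − ρ)μ) / ρ
X = (28.78580 − 0.298 × 44.30) / 0.702 = (28.78580 − 13.20140) / 0.702 = 15.58440 / 0.702 = 22.200

22.2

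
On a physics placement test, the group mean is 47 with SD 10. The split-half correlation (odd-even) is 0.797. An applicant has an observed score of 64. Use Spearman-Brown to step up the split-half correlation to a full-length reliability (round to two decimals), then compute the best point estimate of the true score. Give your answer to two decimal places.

62.13

Spearman-Brown: ρ = 2r/(1 + r) = 2(0.797)/(1 + 0.797) = 1.5940/1.797 = 0.8870 → 0.89
T̂ = ρX + (1 − ρ)μ
  = 0.89 × 64 + 0.11 × 47
  = 56.96 + 5.17
  = 62.130
  ≈ 62.13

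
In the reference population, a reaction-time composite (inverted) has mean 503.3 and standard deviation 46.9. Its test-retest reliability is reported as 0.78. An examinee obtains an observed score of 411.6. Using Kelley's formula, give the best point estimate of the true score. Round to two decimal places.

T̂ = ρX + (1 − ρ)μ
  = 0.78 × 411.6 + 0.22 × 503.3
  = 321.048 + 110.726
  = 431.774
  ≈ 431.77

431.77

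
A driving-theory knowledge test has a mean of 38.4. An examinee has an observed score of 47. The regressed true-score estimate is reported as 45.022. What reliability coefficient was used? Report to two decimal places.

0.77

T̂ = ρX + (1 − ρ)μ  ⇒  T̂ − μ = ρ(X − μ)
ρ = (T̂ − μ)/(X − μ) = (45.022 − 38.4) / (47 − 38.4) = 6.622 / 8.6 = 0.7700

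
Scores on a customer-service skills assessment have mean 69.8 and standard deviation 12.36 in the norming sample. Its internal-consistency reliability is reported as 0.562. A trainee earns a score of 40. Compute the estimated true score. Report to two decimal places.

T̂ = 0.562(40) + 0.438(69.8) = 22.480 + 30.5724 = 53.052 → 53.05

53.05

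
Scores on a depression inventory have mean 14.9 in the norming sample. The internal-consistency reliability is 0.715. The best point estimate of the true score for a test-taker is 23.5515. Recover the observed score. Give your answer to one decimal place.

27.0

T̂ = ρX + (1 − ρ)μ  ⇒  X = (T̂ − (1 − ρ)μ) / ρ
X = (23.5515 − 0.285 × 14.9) / 0.715 = (23.5515 − 4.2465) / 0.715 = 19.3050 / 0.715 = 27.000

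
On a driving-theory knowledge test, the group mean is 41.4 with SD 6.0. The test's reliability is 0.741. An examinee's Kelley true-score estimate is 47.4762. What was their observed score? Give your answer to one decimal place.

49.6

T̂ = ρX + (1 − ρ)μ  ⇒  X = (T̂ − (1 − ρ)μ) / ρ
X = (47.4762 − 0.259 × 41.4) / 0.741 = (47.4762 − 10.7226) / 0.741 = 36.7536 / 0.741 = 49.600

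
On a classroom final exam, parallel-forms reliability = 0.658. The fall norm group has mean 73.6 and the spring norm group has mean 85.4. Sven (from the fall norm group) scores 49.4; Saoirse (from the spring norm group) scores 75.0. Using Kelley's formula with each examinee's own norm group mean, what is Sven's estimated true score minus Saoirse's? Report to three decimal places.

-20.880

T̂_Sven = 0.658(49.4) + 0.342(73.6) = 57.67640
T̂_Saoirse = 0.658(75.0) + 0.342(85.4) = 78.55680
Difference = 57.67640 − 78.55680 = -20.88040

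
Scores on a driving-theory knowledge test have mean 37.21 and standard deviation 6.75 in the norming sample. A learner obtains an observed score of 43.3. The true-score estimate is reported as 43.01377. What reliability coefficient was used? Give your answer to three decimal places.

T̂ = ρX + (1 − ρ)μ  ⇒  T̂ − μ = ρ(X − μ)
ρ = (T̂ − μ)/(X − μ) = (43.01377 − 37.21) / (43.3 − 37.21) = 5.80377 / 6.09 = 0.95300

0.953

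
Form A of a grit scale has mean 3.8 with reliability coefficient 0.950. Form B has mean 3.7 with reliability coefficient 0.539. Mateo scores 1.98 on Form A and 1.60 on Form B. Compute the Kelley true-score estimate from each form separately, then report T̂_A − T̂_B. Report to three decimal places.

T̂_A = 0.950(1.98) + 0.050(3.8) = 2.07100
T̂_B = 0.539(1.60) + 0.461(3.7) = 2.56810
T̂_A − T̂_B = -0.49710

-0.497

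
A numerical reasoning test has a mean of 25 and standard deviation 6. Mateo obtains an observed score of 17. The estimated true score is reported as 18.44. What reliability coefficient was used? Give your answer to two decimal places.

0.82

T̂ = ρX + (1 − ρ)μ  ⇒  T̂ − μ = ρ(X − μ)
ρ = (T̂ − μ)/(X − μ) = (18.44 − 25) / (17 − 25) = -6.56 / -8.0 = 0.8200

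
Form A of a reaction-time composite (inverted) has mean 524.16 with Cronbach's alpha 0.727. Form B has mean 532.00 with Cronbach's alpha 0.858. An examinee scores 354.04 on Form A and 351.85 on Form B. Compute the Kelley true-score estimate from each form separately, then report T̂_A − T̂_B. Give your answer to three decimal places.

23.051

T̂_A = 0.727(354.04) + 0.273(524.16) = 400.48276
T̂_B = 0.858(351.85) + 0.142(532.00) = 377.43130
T̂_A − T̂_B = 23.05146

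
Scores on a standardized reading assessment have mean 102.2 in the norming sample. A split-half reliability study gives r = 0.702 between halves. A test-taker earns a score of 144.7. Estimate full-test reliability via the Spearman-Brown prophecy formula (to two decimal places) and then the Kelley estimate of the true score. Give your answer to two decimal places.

Spearman-Brown: ρ = 2r/(1 + r) = 2(0.702)/(1 + 0.702) = 1.4040/1.702 = 0.8249 → 0.82
T̂ = ρX + (1 − ρ)μ
  = 0.82 × 144.7 + 0.18 × 102.2
  = 118.654 + 18.396
  = 137.050
  ≈ 137.05

137.05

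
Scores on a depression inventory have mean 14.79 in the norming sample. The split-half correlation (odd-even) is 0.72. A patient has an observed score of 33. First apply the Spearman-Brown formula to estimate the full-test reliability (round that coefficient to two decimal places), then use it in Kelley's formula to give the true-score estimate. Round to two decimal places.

30.09

Spearman-Brown: ρ = 2r/(1 + r) = 2(0.72)/(1 + 0.72) = 1.440/1.72 = 0.8372 → 0.84
T̂ = ρX + (1 − ρ)μ
  = 0.84 × 33 + 0.16 × 14.79
  = 27.72 + 2.3664
  = 30.086
  ≈ 30.09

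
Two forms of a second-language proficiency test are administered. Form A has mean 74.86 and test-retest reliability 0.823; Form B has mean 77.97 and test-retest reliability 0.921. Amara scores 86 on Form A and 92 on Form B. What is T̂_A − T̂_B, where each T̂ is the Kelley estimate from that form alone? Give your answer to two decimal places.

-6.86

T̂_A = 0.823(86) + 0.177(74.86) = 84.0282
T̂_B = 0.921(92) + 0.079(77.97) = 90.8916
T̂_A − T̂_B = -6.8634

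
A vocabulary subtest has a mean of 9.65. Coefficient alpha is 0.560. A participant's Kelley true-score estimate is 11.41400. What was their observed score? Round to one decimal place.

12.8

T̂ = ρX + (1 − ρ)μ  ⇒  X = (T̂ − (1 − ρ)μ) / ρ
X = (11.41400 − 0.440 × 9.65) / 0.560 = (11.41400 − 4.24600) / 0.560 = 7.16800 / 0.560 = 12.800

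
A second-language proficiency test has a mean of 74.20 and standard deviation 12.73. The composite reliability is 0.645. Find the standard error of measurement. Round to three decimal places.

7.585

SEM = SD · √(1 − ρ) = 12.73 × √0.355 = 12.73 × 0.5958 = 7.5848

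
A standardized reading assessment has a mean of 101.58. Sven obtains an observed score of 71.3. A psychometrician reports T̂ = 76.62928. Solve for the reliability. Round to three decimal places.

T̂ = ρX + (1 − ρ)μ  ⇒  T̂ − μ = ρ(X − μ)
ρ = (T̂ − μ)/(X − μ) = (76.62928 − 101.58) / (71.3 − 101.58) = -24.95072 / -30.28 = 0.82400

0.824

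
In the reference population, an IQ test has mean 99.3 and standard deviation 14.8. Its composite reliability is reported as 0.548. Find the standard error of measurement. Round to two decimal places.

9.95

SEM = SD · √(1 − ρ) = 14.8 × √0.452 = 14.8 × 0.6723 = 9.950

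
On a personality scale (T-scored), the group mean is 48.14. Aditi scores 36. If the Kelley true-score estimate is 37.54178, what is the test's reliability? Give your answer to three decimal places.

0.873

T̂ = ρX + (1 − ρ)μ  ⇒  T̂ − μ = ρ(X − μ)
ρ = (T̂ − μ)/(X − μ) = (37.54178 − 48.14) / (36 − 48.14) = -10.59822 / -12.14 = 0.87300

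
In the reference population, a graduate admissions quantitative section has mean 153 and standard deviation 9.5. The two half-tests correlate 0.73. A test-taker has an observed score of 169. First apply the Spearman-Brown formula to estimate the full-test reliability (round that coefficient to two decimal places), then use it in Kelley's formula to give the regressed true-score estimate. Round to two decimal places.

166.44

Spearman-Brown: ρ = 2r/(1 + r) = 2(0.73)/(1 + 0.73) = 1.460/1.73 = 0.8439 → 0.84
T̂ = 0.84(169) + 0.16(153) = 141.96 + 24.48 = 166.440 → 166.44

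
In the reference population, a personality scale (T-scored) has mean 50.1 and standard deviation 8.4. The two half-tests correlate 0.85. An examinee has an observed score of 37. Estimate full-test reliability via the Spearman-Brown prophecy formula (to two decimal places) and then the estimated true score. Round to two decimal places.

Spearman-Brown: ρ = 2r/(1 + r) = 2(0.85)/(1 + 0.85) = 1.700/1.85 = 0.9189 → 0.92
Regress the observed score toward the mean by the unreliability: T̂ = 0.92·37 + 0.08·50.1 = 34.04 + 4.008 = 38.048.

38.05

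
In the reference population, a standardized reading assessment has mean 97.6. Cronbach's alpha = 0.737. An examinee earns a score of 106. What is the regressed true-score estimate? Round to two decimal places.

103.79

T̂ = ρX + (1 − ρ)μ
  = 0.737 × 106 + 0.263 × 97.6
  = 78.122 + 25.6688
  = 103.791
  ≈ 103.79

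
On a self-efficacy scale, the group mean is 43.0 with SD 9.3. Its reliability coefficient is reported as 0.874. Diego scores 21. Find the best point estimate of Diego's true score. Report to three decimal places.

T̂ = ρX + (1 − ρ)μ
  = 0.874 × 21 + 0.126 × 43.0
  = 18.354 + 5.4180
  = 23.7720
  ≈ 23.772

23.772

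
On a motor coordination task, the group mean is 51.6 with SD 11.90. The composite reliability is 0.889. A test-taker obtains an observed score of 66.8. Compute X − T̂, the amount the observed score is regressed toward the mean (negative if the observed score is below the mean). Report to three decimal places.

1.687

T̂ = ρX + (1 − ρ)μ
  = 0.889 × 66.8 + 0.111 × 51.6
  = 59.3852 + 5.7276
  = 65.11280
  ≈ 65.1128
X − T̂ = 66.8 − 65.1128 = 1.6872 → 1.687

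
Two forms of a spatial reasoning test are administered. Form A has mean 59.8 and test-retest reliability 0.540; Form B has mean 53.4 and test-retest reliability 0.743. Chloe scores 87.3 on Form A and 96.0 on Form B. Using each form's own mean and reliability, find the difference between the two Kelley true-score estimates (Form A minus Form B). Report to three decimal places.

-10.402

T̂_A = 0.540(87.3) + 0.460(59.8) = 74.65000
T̂_B = 0.743(96.0) + 0.257(53.4) = 85.05180
T̂_A − T̂_B = -10.40180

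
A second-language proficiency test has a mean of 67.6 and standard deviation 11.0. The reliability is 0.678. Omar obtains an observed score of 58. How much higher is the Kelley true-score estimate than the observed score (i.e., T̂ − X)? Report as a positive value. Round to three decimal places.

3.091

T̂ = 0.678(58) + 0.322(67.6) = 39.324 + 21.7672 = 61.09120 → 61.0912
T̂ − X = 61.0912 − 58 = 3.0912 → 3.091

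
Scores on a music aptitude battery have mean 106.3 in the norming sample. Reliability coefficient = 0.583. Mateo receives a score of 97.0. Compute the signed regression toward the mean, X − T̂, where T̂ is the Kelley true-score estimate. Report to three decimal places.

-3.878

Regress the observed score toward the mean by the unreliability: T̂ = 0.583·97.0 + 0.417·106.3 = 56.5510 + 44.3271 = 100.87810.
X − T̂ = 97.0 − 100.8781 = -3.8781 → -3.878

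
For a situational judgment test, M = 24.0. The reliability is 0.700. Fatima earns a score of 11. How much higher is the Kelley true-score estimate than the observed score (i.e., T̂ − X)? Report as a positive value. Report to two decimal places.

T̂ = ρX + (1 − ρ)μ
  = 0.700 × 11 + 0.300 × 24.0
  = 7.700 + 7.2000
  = 14.9000
  ≈ 14.900
T̂ − X = 14.900 − 11 = 3.900 → 3.90

3.90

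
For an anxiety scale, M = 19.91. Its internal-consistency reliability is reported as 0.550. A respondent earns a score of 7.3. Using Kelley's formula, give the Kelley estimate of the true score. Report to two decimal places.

T̂ = 0.550(7.3) + 0.450(19.91) = 4.0150 + 8.95950 = 12.975 → 12.97

12.97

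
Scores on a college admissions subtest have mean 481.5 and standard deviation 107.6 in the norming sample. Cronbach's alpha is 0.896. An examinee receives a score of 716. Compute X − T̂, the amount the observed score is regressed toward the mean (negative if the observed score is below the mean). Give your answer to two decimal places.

24.39

Kelley's formula gives T̂ = 0.896·716 + 0.104·481.5 = 641.536 + 50.0760 = 691.6120.
X − T̂ = 716 − 691.612 = 24.388 → 24.39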